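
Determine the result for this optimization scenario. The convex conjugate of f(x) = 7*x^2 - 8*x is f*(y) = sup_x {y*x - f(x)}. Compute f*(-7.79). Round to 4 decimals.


f*(y) = sup_x {y*x - a*x^2 - b*x} = sup_x {(y-b)*x - a*x^2}
FOC: (y - b) - 2a*x = 0 => x* = (y - b)/(2a)
x* = (-7.79 + 8)/(2*7) = 0.015
f*(-7.79) = (y-b)^2/(4a) = (-7.79 + 8)^2/(4*7)
= 0.0441/28 = 0.0016


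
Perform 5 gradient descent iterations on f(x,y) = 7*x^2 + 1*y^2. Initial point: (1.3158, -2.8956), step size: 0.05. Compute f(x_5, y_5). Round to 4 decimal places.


Gradient descent on f(x,y) = 7*x^2 + 1*y^2.
Starting point: (1.3158, -2.8956), alpha = 0.05
Step 1: grad_x = 2*7*1.3158 = 18.4212, grad_y = 2*1*-2.8956 = -5.7912
  x_1 = 1.3158 - 0.05*18.4212 = 0.3947
  y_1 = -2.8956 - 0.05*-5.7912 = -2.606
Step 2: grad_x = 2*7*0.3947 = 5.5264, grad_y = 2*1*-2.606 = -5.2121
  x_2 = 0.3947 - 0.05*5.5264 = 0.1184
  y_2 = -2.606 - 0.05*-5.2121 = -2.3454
Step 3: grad_x = 2*7*0.1184 = 1.6579, grad_y = 2*1*-2.3454 = -4.6909
  x_3 = 0.1184 - 0.05*1.6579 = 0.0355
  y_3 = -2.3454 - 0.05*-4.6909 = -2.1109
Step 4: grad_x = 2*7*0.0355 = 0.4974, grad_y = 2*1*-2.1109 = -4.2218
  x_4 = 0.0355 - 0.05*0.4974 = 0.0107
  y_4 = -2.1109 - 0.05*-4.2218 = -1.8998
Step 5: grad_x = 2*7*0.0107 = 0.1492, grad_y = 2*1*-1.8998 = -3.7996
  x_5 = 0.0107 - 0.05*0.1492 = 0.0032
  y_5 = -1.8998 - 0.05*-3.7996 = -1.7098
f(0.0032, -1.7098) = 7*0.0032^2 + 1*(-1.7098)^2 = 2.9236


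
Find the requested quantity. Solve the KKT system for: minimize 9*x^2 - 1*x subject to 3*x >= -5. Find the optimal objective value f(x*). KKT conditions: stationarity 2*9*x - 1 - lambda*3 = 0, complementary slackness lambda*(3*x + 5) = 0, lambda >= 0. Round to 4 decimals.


Step 1: Try lambda = 0 (constraint inactive).
Stationarity: 2*9*x - 1 = 0
x* = 1/(2*9) = 1/18 = 0.0556 (rounded; the exact value 1/18 is used below)
Check constraint: 3*0.0556 = 0.1668 >= -5 -- satisfied.
Step 2: Compute optimal value.
f(x*) = 9*(1/18)^2 - 1*(1/18) = -0.0278


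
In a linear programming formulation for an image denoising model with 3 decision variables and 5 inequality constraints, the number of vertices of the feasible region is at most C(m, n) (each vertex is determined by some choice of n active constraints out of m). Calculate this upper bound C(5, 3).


Each vertex corresponds to some choice of n active constraints out of m, so the number of vertices is at most C(m, n) = m! / (n!(m-n)!).
m = 5, n = 3
Numerator: 5 * 4 * 3
Denominator: 3! = 6
C(5, 3) = 10


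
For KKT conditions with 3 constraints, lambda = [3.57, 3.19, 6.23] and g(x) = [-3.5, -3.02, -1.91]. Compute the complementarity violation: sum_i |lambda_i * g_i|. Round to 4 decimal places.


KKT complementary slackness check:
lambda_1 * g_1 = 3.57 * -3.5 = -12.495
lambda_2 * g_2 = 3.19 * -3.02 = -9.6338
lambda_3 * g_3 = 6.23 * -1.91 = -11.8993
Total violation = 12.495 + 9.6338 + 11.8993 = 34.0281


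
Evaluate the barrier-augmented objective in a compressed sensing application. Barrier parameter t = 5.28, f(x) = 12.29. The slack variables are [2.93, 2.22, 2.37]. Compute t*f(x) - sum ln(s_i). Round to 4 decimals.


Step 1: Compute log-barrier.
ln values: [1.075, 0.7975, 0.8629]
phi = -(1.075 + 0.7975 + 0.8629) = -2.7354
Step 2: Compute augmented objective.
t*f(x) = 5.28*12.29 = 64.8912
Total = 64.8912 - 2.7354 = 62.1558


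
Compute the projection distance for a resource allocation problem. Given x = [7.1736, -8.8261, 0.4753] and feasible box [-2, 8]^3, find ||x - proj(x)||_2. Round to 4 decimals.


Project each component onto [-2, 8].
clip(7.1736) = 7.1736, clip(-8.8261) = -2.0, clip(0.4753) = 0.4753
Projection = [7.1736, -2.0, 0.4753]
Squared diffs: [0.0, 46.5956, 0.0]
Distance = sqrt(46.5956) = 6.8261


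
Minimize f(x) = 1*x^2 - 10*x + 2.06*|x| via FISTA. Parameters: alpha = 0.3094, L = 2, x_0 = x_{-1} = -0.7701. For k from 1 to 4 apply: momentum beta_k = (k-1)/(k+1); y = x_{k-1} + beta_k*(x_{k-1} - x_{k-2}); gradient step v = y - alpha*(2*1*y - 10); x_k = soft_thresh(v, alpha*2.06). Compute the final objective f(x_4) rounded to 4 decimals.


FISTA on f(x) = 1*x^2 - 10*x + 2.06*|x|
L = 2, alpha = 0.3094
Iteration 1: beta = 0.0, y = -0.7701 + 0.0*(-0.7701 + 0.7701) = -0.7701
  grad(y) = -11.5402, v = y - alpha*grad = 2.8004
  prox(v) = soft_thresh(2.8004, 0.6374) = 2.1631
Iteration 2: beta = 0.3333, y = 2.1631 + 0.3333*(2.1631 + 0.7701) = 3.1408
  grad(y) = -3.7184, v = y - alpha*grad = 4.2913
  prox(v) = soft_thresh(4.2913, 0.6374) = 3.6539
Iteration 3: beta = 0.5, y = 3.6539 + 0.5*(3.6539 - 2.1631) = 4.3993
  grad(y) = -1.2013, v = y - alpha*grad = 4.771
  prox(v) = soft_thresh(4.771, 0.6374) = 4.1337
Iteration 4: beta = 0.6, y = 4.1337 + 0.6*(4.1337 - 3.6539) = 4.4215
  grad(y) = -1.157, v = y - alpha*grad = 4.7795
  prox(v) = soft_thresh(4.7795, 0.6374) = 4.1421
f(x_4) = 1*4.1421^2 - 10*4.1421 + 2.06*|4.1421| = -15.7313


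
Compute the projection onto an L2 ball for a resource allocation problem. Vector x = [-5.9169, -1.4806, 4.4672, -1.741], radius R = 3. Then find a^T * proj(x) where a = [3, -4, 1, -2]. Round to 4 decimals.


Step 1: Compute ||x|| (intermediates to 6 decimals).
||x|| = sqrt((-5.9169)^2 + (-1.4806)^2 + 4.4672^2 + (-1.741)^2) = 7.758147
Step 2: Project.
Since ||x|| > R, scale = R/||x|| = 3/7.758147 = 0.38669, proj(x) = scale * x
proj(x) = [-2.288006, -0.572533, 1.727422, -0.673227]
Step 3: Dot product.
a^T * proj(x) = 3*(-2.288006) - 4*(-0.572533) + 1*1.727422 - 2*(-0.673227) = -1.5


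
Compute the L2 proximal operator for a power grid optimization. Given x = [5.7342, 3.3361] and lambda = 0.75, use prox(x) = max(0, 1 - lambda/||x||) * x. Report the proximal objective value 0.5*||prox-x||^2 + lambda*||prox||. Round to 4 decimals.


Step 1: Compute ||x||.
||x|| = 6.634
Step 2: Compute scaling factor.
scale = max(0, 1 - 0.75/6.634) = 0.8869
Step 3: prox(x) = [5.0859, 2.9589]
||prox(x)|| = 5.884
Step 4: Proximal objective.
0.5*||prox-x||^2 = 0.2813
lambda*||prox|| = 4.413
Total = 4.6943


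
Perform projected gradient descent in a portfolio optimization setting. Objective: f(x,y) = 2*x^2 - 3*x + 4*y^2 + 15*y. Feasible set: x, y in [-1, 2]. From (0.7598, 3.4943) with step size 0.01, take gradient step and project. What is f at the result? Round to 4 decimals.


Step 1: Compute gradient at (0.7598, 3.4943).
grad_x = 2*2*0.7598 - 3 = 0.0392
grad_y = 2*4*3.4943 + 15 = 42.9544
Step 2: Gradient step.
x_raw = 0.7598 - 0.01*0.0392 = 0.7594
y_raw = 3.4943 - 0.01*42.9544 = 3.0648
Step 3: Project onto [-1, 2].
x_proj = clip(0.7594) = 0.7594
y_proj = clip(3.0648) = 2.0
Step 4: Evaluate f.
f(0.7594, 2.0) = 44.8752


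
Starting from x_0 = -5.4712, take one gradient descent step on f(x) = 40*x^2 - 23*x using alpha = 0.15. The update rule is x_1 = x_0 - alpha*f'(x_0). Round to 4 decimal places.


We compute the gradient at x_0 and apply the update.
f'(x) = 80*x - 23
f'(-5.4712) = 80*-5.4712 - 23 = -460.696
x_1 = -5.4712 - 0.15*-460.696 = 63.6332


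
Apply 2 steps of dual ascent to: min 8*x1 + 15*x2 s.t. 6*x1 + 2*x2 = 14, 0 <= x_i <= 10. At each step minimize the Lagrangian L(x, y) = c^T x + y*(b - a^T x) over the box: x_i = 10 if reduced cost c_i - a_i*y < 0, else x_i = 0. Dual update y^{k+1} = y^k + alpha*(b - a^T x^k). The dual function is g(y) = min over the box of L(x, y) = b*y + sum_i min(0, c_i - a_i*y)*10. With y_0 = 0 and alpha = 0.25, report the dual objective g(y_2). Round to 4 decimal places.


Dual ascent for LP: min 8*x1 + 15*x2, 6*x1 + 2*x2 = 14, 0 <= x_i <= 10
Step 1: y^k = 0.0, reduced costs: (8.0, 15.0)
  x^k = (0.0, 0.0), subgradient = b - a^T x = 14.0
  y^{k+1} = 0.0 + 0.25*14.0 = 3.5
Step 2: y^k = 3.5, reduced costs: (-13.0, 8.0)
  x^k = (10.0, 0.0), subgradient = b - a^T x = -46.0
  y^{k+1} = 3.5 + 0.25*-46.0 = -8.0
Dual objective at y_2 = -8.0: reduced costs (56.0, 31.0), box minimizer x = (0.0, 0.0)
g(y_2) = b*y + (c1 - a1*y)*x1 + (c2 - a2*y)*x2 = 14*(-8.0) + 56.0*0.0 + 31.0*0.0 = -112.0 + 0.0 + 0.0 = -112.0


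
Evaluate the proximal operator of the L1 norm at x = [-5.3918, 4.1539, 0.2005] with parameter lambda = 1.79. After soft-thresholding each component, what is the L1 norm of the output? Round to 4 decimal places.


Soft-thresholding with lambda = 1.79:
prox(-5.3918) = sign(-5.3918)*max(|-5.3918| - 1.79, 0) = -3.6018
prox(4.1539) = sign(4.1539)*max(|4.1539| - 1.79, 0) = 2.3639
prox(0.2005) = sign(0.2005)*max(|0.2005| - 1.79, 0) = 0.0
prox(x) = [-3.6018, 2.3639, 0.0]
||prox(x)||_1 = 3.6018 + 2.3639 + 0.0 = 5.9657


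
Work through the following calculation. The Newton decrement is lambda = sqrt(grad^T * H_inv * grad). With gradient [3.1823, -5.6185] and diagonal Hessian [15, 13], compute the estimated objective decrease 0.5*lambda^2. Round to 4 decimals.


Step 1: H is diagonal, so H^(-1) * g = [0.2122, -0.4322].
Step 2: g^T H^(-1) g = sum_i g_i^2 / H_ii
  = (3.1823)^2/15 + (-5.6185)^2/13
  = 0.6751 + 2.4283 = 3.1034
Step 3: Objective decrease = 0.5 * g^T H^(-1) g = 1.5517


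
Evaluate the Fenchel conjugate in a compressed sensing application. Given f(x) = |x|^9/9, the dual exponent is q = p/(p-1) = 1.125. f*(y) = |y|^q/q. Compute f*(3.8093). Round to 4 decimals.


The conjugate exponent q satisfies 1/p + 1/q = 1.
p = 9, so q = 9/(9 - 1) = 1.125
|y|^q = 3.8093^1.125 = 4.5025
f*(3.8093) = 4.5025 / 1.125 = 4.0022


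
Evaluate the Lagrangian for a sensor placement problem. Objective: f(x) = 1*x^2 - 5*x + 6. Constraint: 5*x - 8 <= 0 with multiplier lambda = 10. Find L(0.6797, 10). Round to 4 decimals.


Step 1: Evaluate f(x).
f(0.6797) = 1*0.6797^2 - 5*0.6797 + 6 = 3.0635
Step 2: Evaluate g(x).
g(0.6797) = 5*0.6797 - 8 = -4.6015
Step 3: Compute Lagrangian.
L = 3.0635 + 10*-4.6015 = -42.9515


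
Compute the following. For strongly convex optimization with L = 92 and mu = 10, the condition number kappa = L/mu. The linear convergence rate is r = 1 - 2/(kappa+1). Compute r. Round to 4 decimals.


Step 1: Compute the condition number.
kappa = L/mu = 92/10 = 9.2
Step 2: Compute the convergence rate.
r = 1 - 2/(kappa + 1) = 1 - 2*mu/(L + mu) = (L - mu)/(L + mu) = 82/102 = 0.8039


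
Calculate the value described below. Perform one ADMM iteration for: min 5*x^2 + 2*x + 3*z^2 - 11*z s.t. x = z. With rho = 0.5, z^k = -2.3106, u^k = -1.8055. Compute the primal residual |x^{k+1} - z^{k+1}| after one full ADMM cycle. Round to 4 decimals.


ADMM iteration with rho = 0.5, z^k = -2.3106, u^k = -1.8055
Step 1: x-update.
Minimize 5*x^2 + 2*x + (0.5/2)*(x + 2.3106 - 1.8055)^2
FOC: (2*5 + 0.5)*x = -2 + 0.5*(-2.3106 + 1.8055)
x^{k+1} = -0.2145
Step 2: z-update.
Minimize 3*z^2 - 11*z + (0.5/2)*(-0.2145 - z - 1.8055)^2
FOC: (2*3 + 0.5)*z = 11 + 0.5*(-0.2145 - 1.8055)
z^{k+1} = 1.5369
Step 3: u-update.
u^{k+1} = -1.8055 - 0.2145 - 1.5369 = -3.5569
Step 4: Primal residual = |-0.2145 - 1.5369| = 1.7514


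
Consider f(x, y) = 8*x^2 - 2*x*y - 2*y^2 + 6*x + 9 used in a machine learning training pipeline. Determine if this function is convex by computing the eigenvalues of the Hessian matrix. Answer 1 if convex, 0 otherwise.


The Hessian of f(x,y) = 8*x^2 - 2*x*y - 2*y^2 + 6*x + 9 is:
H = [[16, -2], [-2, -4]]
Trace = 16 - 4 = 12
Determinant = 16*-4 - (-2)^2 = -68
Discriminant = (12)^2 - 4*-68 = 416.0
Eigenvalues: lambda_1 = -4.198, lambda_2 = 16.198
The function is not convex.

0


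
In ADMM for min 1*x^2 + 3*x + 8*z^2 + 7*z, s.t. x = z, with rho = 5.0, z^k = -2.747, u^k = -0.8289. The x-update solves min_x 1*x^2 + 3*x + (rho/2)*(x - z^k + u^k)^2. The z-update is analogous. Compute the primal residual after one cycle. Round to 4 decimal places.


ADMM iteration with rho = 5.0, z^k = -2.747, u^k = -0.8289
Step 1: x-update.
Minimize 1*x^2 + 3*x + (5.0/2)*(x + 2.747 - 0.8289)^2
FOC: (2*1 + 5.0)*x = -3 + 5.0*(-2.747 + 0.8289)
x^{k+1} = -1.7986
Step 2: z-update.
Minimize 8*z^2 + 7*z + (5.0/2)*(-1.7986 - z - 0.8289)^2
FOC: (2*8 + 5.0)*z = -7 + 5.0*(-1.7986 - 0.8289)
z^{k+1} = -0.9589
Step 3: u-update.
u^{k+1} = -0.8289 - 1.7986 + 0.9589 = -1.6686
Step 4: Primal residual = |-1.7986 + 0.9589| = 0.8397


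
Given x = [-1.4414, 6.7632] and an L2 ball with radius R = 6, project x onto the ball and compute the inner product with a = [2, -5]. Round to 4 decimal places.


Step 1: Compute ||x|| (intermediates to 6 decimals).
||x|| = sqrt((-1.4414)^2 + 6.7632^2) = 6.915093
Step 2: Project.
Since ||x|| > R, scale = R/||x|| = 6/6.915093 = 0.867667, proj(x) = scale * x
proj(x) = [-1.250655, 5.868205]
Step 3: Dot product.
a^T * proj(x) = 2*(-1.250655) - 5*5.868205 = -31.8423


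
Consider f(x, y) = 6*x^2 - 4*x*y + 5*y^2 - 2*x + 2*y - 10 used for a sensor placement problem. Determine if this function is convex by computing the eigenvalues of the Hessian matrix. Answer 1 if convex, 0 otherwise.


The Hessian of f(x,y) = 6*x^2 - 4*x*y + 5*y^2 - 2*x + 2*y - 10 is:
H = [[12, -4], [-4, 10]]
Trace = 12 + 10 = 22
Determinant = 12*10 - (-4)^2 = 104
Discriminant = (22)^2 - 4*104 = 68.0
Eigenvalues: lambda_1 = 6.8769, lambda_2 = 15.1231
The function is convex.

1


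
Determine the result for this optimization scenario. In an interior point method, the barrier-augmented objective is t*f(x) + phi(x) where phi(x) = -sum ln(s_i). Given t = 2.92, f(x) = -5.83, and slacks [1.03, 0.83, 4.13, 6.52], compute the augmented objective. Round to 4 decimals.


Step 1: Compute log-barrier.
ln values: [0.0296, -0.1863, 1.4183, 1.8749]
phi = -(0.0296 - 0.1863 + 1.4183 + 1.8749) = -3.1364
Step 2: Compute augmented objective.
t*f(x) = 2.92*-5.83 = -17.0236
Total = -17.0236 - 3.1364 = -20.16


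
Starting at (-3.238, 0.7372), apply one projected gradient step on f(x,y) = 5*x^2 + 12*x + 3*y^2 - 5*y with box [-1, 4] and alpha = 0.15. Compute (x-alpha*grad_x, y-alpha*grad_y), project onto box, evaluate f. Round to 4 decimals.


Step 1: Compute gradient at (-3.238, 0.7372).
grad_x = 2*5*-3.238 + 12 = -20.38
grad_y = 2*3*0.7372 - 5 = -0.5768
Step 2: Gradient step.
x_raw = -3.238 - 0.15*-20.38 = -0.181
y_raw = 0.7372 - 0.15*-0.5768 = 0.8237
Step 3: Project onto [-1, 4].
x_proj = clip(-0.181) = -0.181
y_proj = clip(0.8237) = 0.8237
Step 4: Evaluate f.
f(-0.181, 0.8237) = -4.0913


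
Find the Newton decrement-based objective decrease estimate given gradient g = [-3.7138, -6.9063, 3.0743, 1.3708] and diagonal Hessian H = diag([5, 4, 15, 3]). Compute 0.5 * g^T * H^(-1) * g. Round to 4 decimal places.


Step 1: H is diagonal, so H^(-1) * g = [-0.7428, -1.7266, 0.205, 0.4569].
Step 2: g^T H^(-1) g = sum_i g_i^2 / H_ii
  = (-3.7138)^2/5 + (-6.9063)^2/4 + (3.0743)^2/15 + (1.3708)^2/3
  = 2.7585 + 11.9242 + 0.6301 + 0.6264 = 15.9392
Step 3: Objective decrease = 0.5 * g^T H^(-1) g = 7.9696


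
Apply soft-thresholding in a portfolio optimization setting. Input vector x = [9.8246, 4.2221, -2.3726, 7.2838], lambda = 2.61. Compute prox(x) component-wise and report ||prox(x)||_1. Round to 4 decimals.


Soft-thresholding with lambda = 2.61:
prox(9.8246) = sign(9.8246)*max(|9.8246| - 2.61, 0) = 7.2146
prox(4.2221) = sign(4.2221)*max(|4.2221| - 2.61, 0) = 1.6121
prox(-2.3726) = sign(-2.3726)*max(|-2.3726| - 2.61, 0) = 0.0
prox(7.2838) = sign(7.2838)*max(|7.2838| - 2.61, 0) = 4.6738
prox(x) = [7.2146, 1.6121, 0.0, 4.6738]
||prox(x)||_1 = 7.2146 + 1.6121 + 0.0 + 4.6738 = 13.5005


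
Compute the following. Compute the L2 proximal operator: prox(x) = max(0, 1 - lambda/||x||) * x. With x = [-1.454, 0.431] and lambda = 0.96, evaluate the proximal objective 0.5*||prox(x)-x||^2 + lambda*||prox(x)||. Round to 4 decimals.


Step 1: Compute ||x||.
||x|| = 1.5165
Step 2: Compute scaling factor.
scale = max(0, 1 - 0.96/1.5165) = 0.367
Step 3: prox(x) = [-0.5336, 0.1582]
||prox(x)|| = 0.5565
Step 4: Proximal objective.
0.5*||prox-x||^2 = 0.4608
lambda*||prox|| = 0.5342
Total = 0.9951


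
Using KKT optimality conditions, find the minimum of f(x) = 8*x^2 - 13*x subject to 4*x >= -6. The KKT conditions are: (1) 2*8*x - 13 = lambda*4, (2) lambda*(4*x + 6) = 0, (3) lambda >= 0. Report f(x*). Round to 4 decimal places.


Step 1: Try lambda = 0 (constraint inactive).
Stationarity: 2*8*x - 13 = 0
x* = 13/(2*8) = 0.8125
Check constraint: 4*0.8125 = 3.25 >= -6 -- satisfied.
Step 2: Compute optimal value.
f(x*) = 8*0.8125^2 - 13*0.8125 = -5.2813


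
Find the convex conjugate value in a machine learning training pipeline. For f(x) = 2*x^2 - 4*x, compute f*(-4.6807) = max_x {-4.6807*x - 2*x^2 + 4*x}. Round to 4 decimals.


f*(y) = sup_x {y*x - a*x^2 - b*x} = sup_x {(y-b)*x - a*x^2}
FOC: (y - b) - 2a*x = 0 => x* = (y - b)/(2a)
x* = (-4.6807 + 4)/(2*2) = -0.1702
f*(-4.6807) = (y-b)^2/(4a) = (-4.6807 + 4)^2/(4*2)
= 0.4634/8 = 0.0579


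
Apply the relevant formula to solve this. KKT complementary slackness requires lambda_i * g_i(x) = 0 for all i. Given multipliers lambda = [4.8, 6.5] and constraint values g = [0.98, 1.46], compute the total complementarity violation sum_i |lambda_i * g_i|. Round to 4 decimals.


KKT complementary slackness check:
lambda_1 * g_1 = 4.8 * 0.98 = 4.704
lambda_2 * g_2 = 6.5 * 1.46 = 9.49
Total violation = 4.704 + 9.49 = 14.194


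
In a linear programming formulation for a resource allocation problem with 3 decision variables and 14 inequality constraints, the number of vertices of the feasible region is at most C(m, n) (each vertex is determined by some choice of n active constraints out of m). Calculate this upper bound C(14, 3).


Each vertex corresponds to some choice of n active constraints out of m, so the number of vertices is at most C(m, n) = m! / (n!(m-n)!).
m = 14, n = 3
Numerator: 14 * 13 * 12
Denominator: 3! = 6
C(14, 3) = 364


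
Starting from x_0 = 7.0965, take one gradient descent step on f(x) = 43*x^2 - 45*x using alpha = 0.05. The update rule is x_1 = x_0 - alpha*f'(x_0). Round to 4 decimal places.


We compute the gradient at x_0 and apply the update.
f'(x) = 86*x - 45
f'(7.0965) = 86*7.0965 - 45 = 565.299
x_1 = 7.0965 - 0.05*565.299 = -21.1685


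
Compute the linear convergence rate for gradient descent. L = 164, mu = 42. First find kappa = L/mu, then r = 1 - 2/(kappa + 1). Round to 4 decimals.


Step 1: Compute the condition number.
kappa = L/mu = 164/42 = 3.9048
Step 2: Compute the convergence rate.
r = 1 - 2/(kappa + 1) = 1 - 2*mu/(L + mu) = (L - mu)/(L + mu) = 122/206 = 0.5922


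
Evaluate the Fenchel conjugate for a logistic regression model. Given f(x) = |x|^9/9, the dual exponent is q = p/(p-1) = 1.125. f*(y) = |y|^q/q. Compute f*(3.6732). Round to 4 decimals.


The conjugate exponent q satisfies 1/p + 1/q = 1.
p = 9, so q = 9/(9 - 1) = 1.125
|y|^q = 3.6732^1.125 = 4.3219
f*(3.6732) = 4.3219 / 1.125 = 3.8417


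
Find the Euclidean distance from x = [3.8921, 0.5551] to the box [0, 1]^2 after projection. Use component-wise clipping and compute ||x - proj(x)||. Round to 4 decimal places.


Project each component onto [0, 1].
clip(3.8921) = 1.0, clip(0.5551) = 0.5551
Projection = [1.0, 0.5551]
Squared diffs: [8.3642, 0.0]
Distance = sqrt(8.3642) = 2.8921


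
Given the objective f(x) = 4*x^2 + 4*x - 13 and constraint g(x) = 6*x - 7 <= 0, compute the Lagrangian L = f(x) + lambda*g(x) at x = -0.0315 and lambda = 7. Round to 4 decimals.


Step 1: Evaluate f(x).
f(-0.0315) = 4*(-0.0315)^2 + 4*(-0.0315) - 13 = -13.122
Step 2: Evaluate g(x).
g(-0.0315) = 6*-0.0315 - 7 = -7.189
Step 3: Compute Lagrangian.
L = -13.122 + 7*-7.189 = -63.445


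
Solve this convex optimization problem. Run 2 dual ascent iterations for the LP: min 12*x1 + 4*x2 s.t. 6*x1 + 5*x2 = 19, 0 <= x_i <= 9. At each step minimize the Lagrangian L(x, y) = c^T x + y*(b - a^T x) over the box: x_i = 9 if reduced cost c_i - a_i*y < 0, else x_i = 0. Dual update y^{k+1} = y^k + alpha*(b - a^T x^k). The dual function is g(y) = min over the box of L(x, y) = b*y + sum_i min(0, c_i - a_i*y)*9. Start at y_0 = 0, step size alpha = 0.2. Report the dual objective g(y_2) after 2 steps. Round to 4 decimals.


Dual ascent for LP: min 12*x1 + 4*x2, 6*x1 + 5*x2 = 19, 0 <= x_i <= 9
Step 1: y^k = 0.0, reduced costs: (12.0, 4.0)
  x^k = (0.0, 0.0), subgradient = b - a^T x = 19.0
  y^{k+1} = 0.0 + 0.2*19.0 = 3.8
Step 2: y^k = 3.8, reduced costs: (-10.8, -15.0)
  x^k = (9.0, 9.0), subgradient = b - a^T x = -80.0
  y^{k+1} = 3.8 + 0.2*-80.0 = -12.2
Dual objective at y_2 = -12.2: reduced costs (85.2, 65.0), box minimizer x = (0.0, 0.0)
g(y_2) = b*y + (c1 - a1*y)*x1 + (c2 - a2*y)*x2 = 19*(-12.2) + 85.2*0.0 + 65.0*0.0 = -231.8 + 0.0 + 0.0 = -231.8


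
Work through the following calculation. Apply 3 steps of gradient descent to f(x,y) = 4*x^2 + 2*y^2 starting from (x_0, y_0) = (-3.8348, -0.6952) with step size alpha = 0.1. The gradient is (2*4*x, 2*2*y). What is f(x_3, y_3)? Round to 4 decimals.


Gradient descent on f(x,y) = 4*x^2 + 2*y^2.
Starting point: (-3.8348, -0.6952), alpha = 0.1
Step 1: grad_x = 2*4*-3.8348 = -30.6784, grad_y = 2*2*-0.6952 = -2.7808
  x_1 = -3.8348 - 0.1*-30.6784 = -0.767
  y_1 = -0.6952 - 0.1*-2.7808 = -0.4171
Step 2: grad_x = 2*4*-0.767 = -6.1357, grad_y = 2*2*-0.4171 = -1.6685
  x_2 = -0.767 - 0.1*-6.1357 = -0.1534
  y_2 = -0.4171 - 0.1*-1.6685 = -0.2503
Step 3: grad_x = 2*4*-0.1534 = -1.2271, grad_y = 2*2*-0.2503 = -1.0011
  x_3 = -0.1534 - 0.1*-1.2271 = -0.0307
  y_3 = -0.2503 - 0.1*-1.0011 = -0.1502
f(-0.0307, -0.1502) = 4*(-0.0307)^2 + 2*(-0.1502)^2 = 0.0489


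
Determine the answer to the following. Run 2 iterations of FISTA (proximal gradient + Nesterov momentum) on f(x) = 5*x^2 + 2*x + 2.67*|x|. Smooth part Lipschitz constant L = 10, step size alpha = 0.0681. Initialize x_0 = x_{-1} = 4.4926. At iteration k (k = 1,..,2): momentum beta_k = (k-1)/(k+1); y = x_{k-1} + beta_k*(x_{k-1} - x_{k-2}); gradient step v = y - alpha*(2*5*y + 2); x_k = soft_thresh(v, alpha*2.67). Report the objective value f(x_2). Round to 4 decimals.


FISTA on f(x) = 5*x^2 + 2*x + 2.67*|x|
L = 10, alpha = 0.0681
Iteration 1: beta = 0.0, y = 4.4926 + 0.0*(4.4926 - 4.4926) = 4.4926
  grad(y) = 46.926, v = y - alpha*grad = 1.2969
  prox(v) = soft_thresh(1.2969, 0.1818) = 1.1151
Iteration 2: beta = 0.3333, y = 1.1151 + 0.3333*(1.1151 - 4.4926) = -0.0107
  grad(y) = 1.8928, v = y - alpha*grad = -0.1396
  prox(v) = soft_thresh(-0.1396, 0.1818) = 0.0
f(x_2) = 5*0.0^2 + 2*0.0 + 2.67*|0.0| = 0.0


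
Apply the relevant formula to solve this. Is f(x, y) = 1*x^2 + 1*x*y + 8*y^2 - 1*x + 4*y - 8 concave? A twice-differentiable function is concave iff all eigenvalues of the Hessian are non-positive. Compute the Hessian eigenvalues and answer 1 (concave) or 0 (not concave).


The Hessian of f(x,y) = 1*x^2 + 1*x*y + 8*y^2 - 1*x + 4*y - 8 is:
H = [[2, 1], [1, 16]]
Trace = 2 + 16 = 18
Determinant = 2*16 - (1)^2 = 31
Discriminant = (18)^2 - 4*31 = 200.0
Eigenvalues: lambda_1 = 1.9289, lambda_2 = 16.0711
The function is not concave.

0


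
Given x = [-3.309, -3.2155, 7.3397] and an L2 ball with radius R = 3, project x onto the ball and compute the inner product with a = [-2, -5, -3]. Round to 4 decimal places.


Step 1: Compute ||x|| (intermediates to 6 decimals).
||x|| = sqrt((-3.309)^2 + (-3.2155)^2 + 7.3397^2) = 8.669493
Step 2: Project.
Since ||x|| > R, scale = R/||x|| = 3/8.669493 = 0.346041, proj(x) = scale * x
proj(x) = [-1.14505, -1.112695, 2.539837]
Step 3: Dot product.
a^T * proj(x) = -2*(-1.14505) - 5*(-1.112695) - 3*2.539837 = 0.2341


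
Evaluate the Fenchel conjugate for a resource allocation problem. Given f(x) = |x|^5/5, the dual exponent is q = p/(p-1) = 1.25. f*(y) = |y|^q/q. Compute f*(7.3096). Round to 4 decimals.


The conjugate exponent q satisfies 1/p + 1/q = 1.
p = 5, so q = 5/(5 - 1) = 1.25
|y|^q = 7.3096^1.25 = 12.019
f*(7.3096) = 12.019 / 1.25 = 9.6152


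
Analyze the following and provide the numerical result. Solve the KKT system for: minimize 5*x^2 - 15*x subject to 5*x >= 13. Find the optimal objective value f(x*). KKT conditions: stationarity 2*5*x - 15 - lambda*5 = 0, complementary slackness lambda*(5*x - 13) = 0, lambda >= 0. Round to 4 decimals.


Step 1: Try lambda = 0 (constraint inactive).
x_unc = 15/(2*5) = 1.5
Check: 5*1.5 = 7.5 < 13 -- violated!
Step 2: Constraint must be active: 5*x = 13
x* = 13/5 = 2.6
lambda = (2*5*2.6 - 15)/5 = 2.2
Step 3: Compute optimal value.
f(x*) = 5*2.6^2 - 15*2.6 = -5.2


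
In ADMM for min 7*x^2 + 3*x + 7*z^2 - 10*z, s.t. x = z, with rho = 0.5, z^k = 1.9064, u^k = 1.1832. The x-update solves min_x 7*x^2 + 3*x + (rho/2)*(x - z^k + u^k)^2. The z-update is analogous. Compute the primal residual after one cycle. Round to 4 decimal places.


ADMM iteration with rho = 0.5, z^k = 1.9064, u^k = 1.1832
Step 1: x-update.
Minimize 7*x^2 + 3*x + (0.5/2)*(x - 1.9064 + 1.1832)^2
FOC: (2*7 + 0.5)*x = -3 + 0.5*(1.9064 - 1.1832)
x^{k+1} = -0.182
Step 2: z-update.
Minimize 7*z^2 - 10*z + (0.5/2)*(-0.182 - z + 1.1832)^2
FOC: (2*7 + 0.5)*z = 10 + 0.5*(-0.182 + 1.1832)
z^{k+1} = 0.7242
Step 3: u-update.
u^{k+1} = 1.1832 - 0.182 - 0.7242 = 0.2771
Step 4: Primal residual = |-0.182 - 0.7242| = 0.9061


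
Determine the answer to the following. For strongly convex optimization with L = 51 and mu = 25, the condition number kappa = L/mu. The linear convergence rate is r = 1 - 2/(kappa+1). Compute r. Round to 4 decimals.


Step 1: Compute the condition number.
kappa = L/mu = 51/25 = 2.04
Step 2: Compute the convergence rate.
r = 1 - 2/(kappa + 1) = 1 - 2*mu/(L + mu) = (L - mu)/(L + mu) = 26/76 = 0.3421


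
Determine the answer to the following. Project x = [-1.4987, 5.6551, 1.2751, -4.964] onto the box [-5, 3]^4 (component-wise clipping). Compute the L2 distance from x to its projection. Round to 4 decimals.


Project each component onto [-5, 3].
clip(-1.4987) = -1.4987, clip(5.6551) = 3.0, clip(1.2751) = 1.2751, clip(-4.964) = -4.964
Projection = [-1.4987, 3.0, 1.2751, -4.964]
Squared diffs: [0.0, 7.0496, 0.0, 0.0]
Distance = sqrt(7.0496) = 2.6551


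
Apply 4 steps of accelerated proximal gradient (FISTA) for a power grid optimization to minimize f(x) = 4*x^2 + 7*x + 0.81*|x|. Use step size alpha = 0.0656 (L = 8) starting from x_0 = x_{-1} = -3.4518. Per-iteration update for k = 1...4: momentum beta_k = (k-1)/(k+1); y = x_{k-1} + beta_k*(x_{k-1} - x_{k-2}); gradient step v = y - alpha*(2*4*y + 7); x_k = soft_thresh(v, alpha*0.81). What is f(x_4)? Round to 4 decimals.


FISTA on f(x) = 4*x^2 + 7*x + 0.81*|x|
L = 8, alpha = 0.0656
Iteration 1: beta = 0.0, y = -3.4518 + 0.0*(-3.4518 + 3.4518) = -3.4518
  grad(y) = -20.6144, v = y - alpha*grad = -2.0995
  prox(v) = soft_thresh(-2.0995, 0.0531) = -2.0464
Iteration 2: beta = 0.3333, y = -2.0464 + 0.3333*(-2.0464 + 3.4518) = -1.5779
  grad(y) = -5.623, v = y - alpha*grad = -1.209
  prox(v) = soft_thresh(-1.209, 0.0531) = -1.1559
Iteration 3: beta = 0.5, y = -1.1559 + 0.5*(-1.1559 + 2.0464) = -0.7106
  grad(y) = 1.315, v = y - alpha*grad = -0.7969
  prox(v) = soft_thresh(-0.7969, 0.0531) = -0.7438
Iteration 4: beta = 0.6, y = -0.7438 + 0.6*(-0.7438 + 1.1559) = -0.4965
  grad(y) = 3.0281, v = y - alpha*grad = -0.6951
  prox(v) = soft_thresh(-0.6951, 0.0531) = -0.642
f(x_4) = 4*(-0.642)^2 + 7*(-0.642) + 0.81*|-0.642| = -2.3253


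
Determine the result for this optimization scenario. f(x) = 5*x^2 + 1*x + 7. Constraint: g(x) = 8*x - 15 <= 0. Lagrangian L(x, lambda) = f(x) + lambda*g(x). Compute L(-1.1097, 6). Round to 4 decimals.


Step 1: Evaluate f(x).
f(-1.1097) = 5*(-1.1097)^2 + 1*(-1.1097) + 7 = 12.0475
Step 2: Evaluate g(x).
g(-1.1097) = 8*-1.1097 - 15 = -23.8776
Step 3: Compute Lagrangian.
L = 12.0475 + 6*-23.8776 = -131.2181


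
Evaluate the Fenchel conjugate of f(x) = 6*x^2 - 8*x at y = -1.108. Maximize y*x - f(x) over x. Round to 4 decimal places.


f*(y) = sup_x {y*x - a*x^2 - b*x} = sup_x {(y-b)*x - a*x^2}
FOC: (y - b) - 2a*x = 0 => x* = (y - b)/(2a)
x* = (-1.108 + 8)/(2*6) = 0.5743
f*(-1.108) = (y-b)^2/(4a) = (-1.108 + 8)^2/(4*6)
= 47.4997/24 = 1.9792


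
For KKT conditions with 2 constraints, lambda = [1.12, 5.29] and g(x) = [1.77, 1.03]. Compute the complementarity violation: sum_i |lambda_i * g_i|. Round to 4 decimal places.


KKT complementary slackness check:
lambda_1 * g_1 = 1.12 * 1.77 = 1.9824
lambda_2 * g_2 = 5.29 * 1.03 = 5.4487
Total violation = 1.9824 + 5.4487 = 7.4311


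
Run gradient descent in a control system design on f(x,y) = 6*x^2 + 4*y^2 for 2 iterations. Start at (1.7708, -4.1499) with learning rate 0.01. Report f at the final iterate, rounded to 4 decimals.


Gradient descent on f(x,y) = 6*x^2 + 4*y^2.
Starting point: (1.7708, -4.1499), alpha = 0.01
Step 1: grad_x = 2*6*1.7708 = 21.2496, grad_y = 2*4*-4.1499 = -33.1992
  x_1 = 1.7708 - 0.01*21.2496 = 1.5583
  y_1 = -4.1499 - 0.01*-33.1992 = -3.8179
Step 2: grad_x = 2*6*1.5583 = 18.6996, grad_y = 2*4*-3.8179 = -30.5433
  x_2 = 1.5583 - 0.01*18.6996 = 1.3713
  y_2 = -3.8179 - 0.01*-30.5433 = -3.5125
f(1.3713, -3.5125) = 6*1.3713^2 + 4*(-3.5125)^2 = 60.6328


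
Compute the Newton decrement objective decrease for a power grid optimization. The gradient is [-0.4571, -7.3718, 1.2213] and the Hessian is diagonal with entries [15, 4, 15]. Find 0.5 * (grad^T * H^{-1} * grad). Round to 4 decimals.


Step 1: H is diagonal, so H^(-1) * g = [-0.0305, -1.843, 0.0814].
Step 2: g^T H^(-1) g = sum_i g_i^2 / H_ii
  = (-0.4571)^2/15 + (-7.3718)^2/4 + (1.2213)^2/15
  = 0.0139 + 13.5859 + 0.0994 = 13.6992
Step 3: Objective decrease = 0.5 * g^T H^(-1) g = 6.8496


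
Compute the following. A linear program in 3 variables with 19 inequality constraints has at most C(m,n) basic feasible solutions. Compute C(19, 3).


Each vertex corresponds to some choice of n active constraints out of m, so the number of vertices is at most C(m, n) = m! / (n!(m-n)!).
m = 19, n = 3
Numerator: 19 * 18 * 17
Denominator: 3! = 6
C(19, 3) = 969


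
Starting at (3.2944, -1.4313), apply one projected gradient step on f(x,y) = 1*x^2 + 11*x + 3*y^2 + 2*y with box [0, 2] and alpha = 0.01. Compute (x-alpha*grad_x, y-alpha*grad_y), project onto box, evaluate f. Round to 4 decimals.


Step 1: Compute gradient at (3.2944, -1.4313).
grad_x = 2*1*3.2944 + 11 = 17.5888
grad_y = 2*3*-1.4313 + 2 = -6.5878
Step 2: Gradient step.
x_raw = 3.2944 - 0.01*17.5888 = 3.1185
y_raw = -1.4313 - 0.01*-6.5878 = -1.3654
Step 3: Project onto [0, 2].
x_proj = clip(3.1185) = 2.0
y_proj = clip(-1.3654) = 0.0
Step 4: Evaluate f.
f(2.0, 0.0) = 26.0


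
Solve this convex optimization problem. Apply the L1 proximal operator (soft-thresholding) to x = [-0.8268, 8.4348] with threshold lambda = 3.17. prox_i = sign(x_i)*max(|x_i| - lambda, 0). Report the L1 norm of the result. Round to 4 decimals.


Soft-thresholding with lambda = 3.17:
prox(-0.8268) = sign(-0.8268)*max(|-0.8268| - 3.17, 0) = 0.0
prox(8.4348) = sign(8.4348)*max(|8.4348| - 3.17, 0) = 5.2648
prox(x) = [0.0, 5.2648]
||prox(x)||_1 = 0.0 + 5.2648 = 5.2648


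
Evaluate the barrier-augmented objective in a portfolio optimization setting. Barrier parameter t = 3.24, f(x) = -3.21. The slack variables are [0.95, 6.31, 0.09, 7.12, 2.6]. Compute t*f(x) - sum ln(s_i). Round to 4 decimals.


Step 1: Compute log-barrier.
ln values: [-0.0513, 1.8421, -2.4079, 1.9629, 0.9555]
phi = -(-0.0513 + 1.8421 - 2.4079 + 1.9629 + 0.9555) = -2.3013
Step 2: Compute augmented objective.
t*f(x) = 3.24*-3.21 = -10.4004
Total = -10.4004 - 2.3013 = -12.7017


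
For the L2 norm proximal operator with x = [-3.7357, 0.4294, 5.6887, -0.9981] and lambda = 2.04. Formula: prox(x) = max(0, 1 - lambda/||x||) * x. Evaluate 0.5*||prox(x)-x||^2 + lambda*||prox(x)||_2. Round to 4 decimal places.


Step 1: Compute ||x||.
||x|| = 6.8918
Step 2: Compute scaling factor.
scale = max(0, 1 - 2.04/6.8918) = 0.704
Step 3: prox(x) = [-2.6299, 0.3023, 4.0048, -0.7027]
||prox(x)|| = 4.8518
Step 4: Proximal objective.
0.5*||prox-x||^2 = 2.0808
lambda*||prox|| = 9.8977
Total = 11.9785


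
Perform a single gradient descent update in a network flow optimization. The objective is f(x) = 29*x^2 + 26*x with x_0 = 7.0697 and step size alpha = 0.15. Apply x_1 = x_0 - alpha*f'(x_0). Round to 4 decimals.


We compute the gradient at x_0 and apply the update.
f'(x) = 58*x + 26
f'(7.0697) = 58*7.0697 + 26 = 436.0426
x_1 = 7.0697 - 0.15*436.0426 = -58.3367


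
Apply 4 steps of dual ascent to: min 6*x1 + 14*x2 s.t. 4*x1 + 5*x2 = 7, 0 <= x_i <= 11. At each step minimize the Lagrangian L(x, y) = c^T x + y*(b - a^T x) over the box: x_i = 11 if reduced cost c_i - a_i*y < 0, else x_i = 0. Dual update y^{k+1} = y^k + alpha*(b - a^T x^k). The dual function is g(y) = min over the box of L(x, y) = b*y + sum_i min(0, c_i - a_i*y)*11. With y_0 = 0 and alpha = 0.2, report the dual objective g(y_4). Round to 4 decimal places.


Dual ascent for LP: min 6*x1 + 14*x2, 4*x1 + 5*x2 = 7, 0 <= x_i <= 11
Step 1: y^k = 0.0, reduced costs: (6.0, 14.0)
  x^k = (0.0, 0.0), subgradient = b - a^T x = 7.0
  y^{k+1} = 0.0 + 0.2*7.0 = 1.4
Step 2: y^k = 1.4, reduced costs: (0.4, 7.0)
  x^k = (0.0, 0.0), subgradient = b - a^T x = 7.0
  y^{k+1} = 1.4 + 0.2*7.0 = 2.8
Step 3: y^k = 2.8, reduced costs: (-5.2, 0.0)
  x^k = (11.0, 0.0), subgradient = b - a^T x = -37.0
  y^{k+1} = 2.8 + 0.2*-37.0 = -4.6
Step 4: y^k = -4.6, reduced costs: (24.4, 37.0)
  x^k = (0.0, 0.0), subgradient = b - a^T x = 7.0
  y^{k+1} = -4.6 + 0.2*7.0 = -3.2
Dual objective at y_4 = -3.2: reduced costs (18.8, 30.0), box minimizer x = (0.0, 0.0)
g(y_4) = b*y + (c1 - a1*y)*x1 + (c2 - a2*y)*x2 = 7*(-3.2) + 18.8*0.0 + 30.0*0.0 = -22.4 + 0.0 + 0.0 = -22.4


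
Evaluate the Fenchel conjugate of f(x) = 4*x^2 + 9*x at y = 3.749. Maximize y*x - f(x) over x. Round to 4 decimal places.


f*(y) = sup_x {y*x - a*x^2 - b*x} = sup_x {(y-b)*x - a*x^2}
FOC: (y - b) - 2a*x = 0 => x* = (y - b)/(2a)
x* = (3.749 - 9)/(2*4) = -0.6564
f*(3.749) = (y-b)^2/(4a) = (3.749 - 9)^2/(4*4)
= 27.573/16 = 1.7233


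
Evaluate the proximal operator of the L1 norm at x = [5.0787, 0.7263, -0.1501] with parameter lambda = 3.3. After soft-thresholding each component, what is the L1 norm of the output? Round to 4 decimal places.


Soft-thresholding with lambda = 3.3:
prox(5.0787) = sign(5.0787)*max(|5.0787| - 3.3, 0) = 1.7787
prox(0.7263) = sign(0.7263)*max(|0.7263| - 3.3, 0) = 0.0
prox(-0.1501) = sign(-0.1501)*max(|-0.1501| - 3.3, 0) = 0.0
prox(x) = [1.7787, 0.0, 0.0]
||prox(x)||_1 = 1.7787 + 0.0 + 0.0 = 1.7787


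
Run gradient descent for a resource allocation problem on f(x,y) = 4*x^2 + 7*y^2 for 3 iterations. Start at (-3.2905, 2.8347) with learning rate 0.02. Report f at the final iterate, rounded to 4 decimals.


Gradient descent on f(x,y) = 4*x^2 + 7*y^2.
Starting point: (-3.2905, 2.8347), alpha = 0.02
Step 1: grad_x = 2*4*-3.2905 = -26.324, grad_y = 2*7*2.8347 = 39.6858
  x_1 = -3.2905 - 0.02*-26.324 = -2.764
  y_1 = 2.8347 - 0.02*39.6858 = 2.041
Step 2: grad_x = 2*4*-2.764 = -22.1122, grad_y = 2*7*2.041 = 28.5738
  x_2 = -2.764 - 0.02*-22.1122 = -2.3218
  y_2 = 2.041 - 0.02*28.5738 = 1.4695
Step 3: grad_x = 2*4*-2.3218 = -18.5742, grad_y = 2*7*1.4695 = 20.5731
  x_3 = -2.3218 - 0.02*-18.5742 = -1.9503
  y_3 = 1.4695 - 0.02*20.5731 = 1.058
f(-1.9503, 1.058) = 4*(-1.9503)^2 + 7*1.058^2 = 23.0508


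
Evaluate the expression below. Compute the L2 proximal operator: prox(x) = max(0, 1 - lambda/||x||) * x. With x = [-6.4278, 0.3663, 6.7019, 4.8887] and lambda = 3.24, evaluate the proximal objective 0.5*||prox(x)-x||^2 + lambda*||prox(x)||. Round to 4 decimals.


Step 1: Compute ||x||.
||x|| = 10.5007
Step 2: Compute scaling factor.
scale = max(0, 1 - 3.24/10.5007) = 0.6915
Step 3: prox(x) = [-4.4445, 0.2533, 4.634, 3.3803]
||prox(x)|| = 7.2607
Step 4: Proximal objective.
0.5*||prox-x||^2 = 5.2488
lambda*||prox|| = 23.5247
Total = 28.7736


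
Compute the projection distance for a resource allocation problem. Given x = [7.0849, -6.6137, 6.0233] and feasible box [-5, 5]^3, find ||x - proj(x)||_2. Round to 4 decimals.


Project each component onto [-5, 5].
clip(7.0849) = 5.0, clip(-6.6137) = -5.0, clip(6.0233) = 5.0
Projection = [5.0, -5.0, 5.0]
Squared diffs: [4.3468, 2.604, 1.0471]
Distance = sqrt(7.9979) = 2.8281


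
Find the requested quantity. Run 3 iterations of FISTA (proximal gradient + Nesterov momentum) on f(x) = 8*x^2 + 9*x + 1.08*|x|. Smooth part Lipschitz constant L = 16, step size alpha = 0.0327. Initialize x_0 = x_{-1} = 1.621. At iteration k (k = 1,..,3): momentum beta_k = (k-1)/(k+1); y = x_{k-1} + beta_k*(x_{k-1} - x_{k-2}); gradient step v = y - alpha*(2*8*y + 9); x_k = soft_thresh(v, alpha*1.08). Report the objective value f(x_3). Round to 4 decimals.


FISTA on f(x) = 8*x^2 + 9*x + 1.08*|x|
L = 16, alpha = 0.0327
Iteration 1: beta = 0.0, y = 1.621 + 0.0*(1.621 - 1.621) = 1.621
  grad(y) = 34.936, v = y - alpha*grad = 0.4786
  prox(v) = soft_thresh(0.4786, 0.0353) = 0.4433
Iteration 2: beta = 0.3333, y = 0.4433 + 0.3333*(0.4433 - 1.621) = 0.0507
  grad(y) = 9.8112, v = y - alpha*grad = -0.2701
  prox(v) = soft_thresh(-0.2701, 0.0353) = -0.2348
Iteration 3: beta = 0.5, y = -0.2348 + 0.5*(-0.2348 - 0.4433) = -0.5739
  grad(y) = -0.1816, v = y - alpha*grad = -0.5679
  prox(v) = soft_thresh(-0.5679, 0.0353) = -0.5326
f(x_3) = 8*(-0.5326)^2 + 9*(-0.5326) + 1.08*|-0.5326| = -1.9489


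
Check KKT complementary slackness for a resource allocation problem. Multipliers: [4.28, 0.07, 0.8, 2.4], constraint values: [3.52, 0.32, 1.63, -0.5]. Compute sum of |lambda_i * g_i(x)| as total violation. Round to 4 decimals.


KKT complementary slackness check:
lambda_1 * g_1 = 4.28 * 3.52 = 15.0656
lambda_2 * g_2 = 0.07 * 0.32 = 0.0224
lambda_3 * g_3 = 0.8 * 1.63 = 1.304
lambda_4 * g_4 = 2.4 * -0.5 = -1.2
Total violation = 15.0656 + 0.0224 + 1.304 + 1.2 = 17.592


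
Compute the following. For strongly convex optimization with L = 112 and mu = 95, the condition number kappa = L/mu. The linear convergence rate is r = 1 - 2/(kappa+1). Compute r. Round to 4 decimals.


Step 1: Compute the condition number.
kappa = L/mu = 112/95 = 1.1789
Step 2: Compute the convergence rate.
r = 1 - 2/(kappa + 1) = 1 - 2*mu/(L + mu) = (L - mu)/(L + mu) = 17/207 = 0.0821


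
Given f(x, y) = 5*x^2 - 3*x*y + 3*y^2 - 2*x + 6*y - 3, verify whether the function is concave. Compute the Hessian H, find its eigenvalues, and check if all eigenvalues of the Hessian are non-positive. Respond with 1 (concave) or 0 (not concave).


The Hessian of f(x,y) = 5*x^2 - 3*x*y + 3*y^2 - 2*x + 6*y - 3 is:
H = [[10, -3], [-3, 6]]
Trace = 10 + 6 = 16
Determinant = 10*6 - (-3)^2 = 51
Discriminant = (16)^2 - 4*51 = 52.0
Eigenvalues: lambda_1 = 4.3944, lambda_2 = 11.6056
The function is not concave.

0


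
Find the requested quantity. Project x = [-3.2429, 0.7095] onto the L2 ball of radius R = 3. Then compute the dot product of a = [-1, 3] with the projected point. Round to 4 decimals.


Step 1: Compute ||x|| (intermediates to 6 decimals).
||x|| = sqrt((-3.2429)^2 + 0.7095^2) = 3.319607
Step 2: Project.
Since ||x|| > R, scale = R/||x|| = 3/3.319607 = 0.903721, proj(x) = scale * x
proj(x) = [-2.930677, 0.64119]
Step 3: Dot product.
a^T * proj(x) = -1*(-2.930677) + 3*0.64119 = 4.8542


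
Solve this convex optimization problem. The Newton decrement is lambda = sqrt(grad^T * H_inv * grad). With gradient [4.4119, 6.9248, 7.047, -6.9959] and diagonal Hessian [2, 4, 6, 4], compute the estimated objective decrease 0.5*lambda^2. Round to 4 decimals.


Step 1: H is diagonal, so H^(-1) * g = [2.206, 1.7312, 1.1745, -1.749].
Step 2: g^T H^(-1) g = sum_i g_i^2 / H_ii
  = (4.4119)^2/2 + (6.9248)^2/4 + (7.047)^2/6 + (-6.9959)^2/4
  = 9.7324 + 11.9882 + 8.2767 + 12.2357 = 42.233
Step 3: Objective decrease = 0.5 * g^T H^(-1) g = 21.1165


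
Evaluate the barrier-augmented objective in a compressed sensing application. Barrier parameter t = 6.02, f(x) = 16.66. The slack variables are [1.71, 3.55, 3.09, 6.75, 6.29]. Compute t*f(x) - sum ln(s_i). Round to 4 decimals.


Step 1: Compute log-barrier.
ln values: [0.5365, 1.2669, 1.1282, 1.9095, 1.839]
phi = -(0.5365 + 1.2669 + 1.1282 + 1.9095 + 1.839) = -6.6801
Step 2: Compute augmented objective.
t*f(x) = 6.02*16.66 = 100.2932
Total = 100.2932 - 6.6801 = 93.6131


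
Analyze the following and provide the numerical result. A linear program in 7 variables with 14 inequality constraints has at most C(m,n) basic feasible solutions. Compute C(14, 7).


Each vertex corresponds to some choice of n active constraints out of m, so the number of vertices is at most C(m, n) = m! / (n!(m-n)!).
m = 14, n = 7
Numerator: 14 * 13 * 12 * 11 * 10 * 9 * 8
Denominator: 7! = 5040
C(14, 7) = 3432
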